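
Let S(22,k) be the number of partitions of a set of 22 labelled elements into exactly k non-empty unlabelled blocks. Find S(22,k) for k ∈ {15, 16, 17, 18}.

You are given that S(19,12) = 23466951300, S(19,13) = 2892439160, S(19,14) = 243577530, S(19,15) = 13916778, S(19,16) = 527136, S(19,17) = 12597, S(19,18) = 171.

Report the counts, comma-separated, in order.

r20: T_20,13=13×2892439160+23466951300=61068660380; T_20,14=14×243577530+2892439160=6302524580; T_20,15=15×13916778+243577530=452329200; T_20,16=16×527136+13916778=22350954; T_20,17=17×12597+527136=741285; T_20,18=18×171+12597=15675
r21: T_21,14=14×6302524580+61068660380=149304004500; T_21,15=15×452329200+6302524580=13087462580; T_21,16=16×22350954+452329200=809944464; T_21,17=17×741285+22350954=34952799; T_21,18=18×15675+741285=1023435
r22: T_22,15=15×13087462580+149304004500=345615943200; T_22,16=16×809944464+13087462580=26046574004; T_22,17=17×34952799+809944464=1404142047; T_22,18=18×1023435+34952799=53374629
Read S(22,15) = 345615943200, S(22,16) = 26046574004, S(22,17) = 1404142047, S(22,18) = 53374629.

345615943200, 26046574004, 1404142047, 53374629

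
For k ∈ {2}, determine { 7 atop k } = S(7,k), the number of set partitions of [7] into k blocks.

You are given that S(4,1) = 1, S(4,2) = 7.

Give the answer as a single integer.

63

r5: T_5,1=1×1+0=1; T_5,2=2×7+1=15
r6: T_6,1=1×1+0=1; T_6,2=2×15+1=31
r7: T_7,2=2×31+1=63
Read S(7,2) = 63.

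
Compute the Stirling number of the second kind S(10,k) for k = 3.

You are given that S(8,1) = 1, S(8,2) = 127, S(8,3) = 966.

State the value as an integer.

9330

i=9: T(9,2)=1+2·127=255 | T(9,3)=127+3·966=3025
i=10: T(10,3)=255+3·3025=9330
Read S(10,3) = 9330.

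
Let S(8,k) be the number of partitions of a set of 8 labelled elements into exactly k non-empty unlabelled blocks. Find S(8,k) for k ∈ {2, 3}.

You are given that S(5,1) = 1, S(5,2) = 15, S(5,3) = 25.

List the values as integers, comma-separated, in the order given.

127, 966

row 6: T[6][1]=1·1+0=1  T[6][2]=2·15+1=31  T[6][3]=3·25+15=90
row 7: T[7][1]=1·1+0=1  T[7][2]=2·31+1=63  T[7][3]=3·90+31=301
row 8: T[8][2]=2·63+1=127  T[8][3]=3·301+63=966
Read S(8,2) = 127, S(8,3) = 966.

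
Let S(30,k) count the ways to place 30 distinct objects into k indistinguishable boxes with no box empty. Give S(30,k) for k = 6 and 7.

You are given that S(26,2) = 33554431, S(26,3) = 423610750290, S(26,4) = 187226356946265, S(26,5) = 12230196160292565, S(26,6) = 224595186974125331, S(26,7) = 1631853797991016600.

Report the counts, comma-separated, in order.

row 27: T[27][3]=3·423610750290+33554431=1270865805301  T[27][4]=4·187226356946265+423610750290=749329038535350  T[27][5]=5·12230196160292565+187226356946265=61338207158409090  T[27][6]=6·224595186974125331+12230196160292565=1359801318005044551  T[27][7]=7·1631853797991016600+224595186974125331=11647571772911241531
row 28: T[28][4]=4·749329038535350+1270865805301=2998587019946701  T[28][5]=5·61338207158409090+749329038535350=307440364830580800  T[28][6]=6·1359801318005044551+61338207158409090=8220146115188676396  T[28][7]=7·11647571772911241531+1359801318005044551=82892803728383735268
row 29: T[29][5]=5·307440364830580800+2998587019946701=1540200411172850701  T[29][6]=6·8220146115188676396+307440364830580800=49628317055962639176  T[29][7]=7·82892803728383735268+8220146115188676396=588469772213874823272
row 30: T[30][6]=6·49628317055962639176+1540200411172850701=299310102746948685757  T[30][7]=7·588469772213874823272+49628317055962639176=4168916722553086402080
Read S(30,6) = 299310102746948685757, S(30,7) = 4168916722553086402080.

299310102746948685757, 4168916722553086402080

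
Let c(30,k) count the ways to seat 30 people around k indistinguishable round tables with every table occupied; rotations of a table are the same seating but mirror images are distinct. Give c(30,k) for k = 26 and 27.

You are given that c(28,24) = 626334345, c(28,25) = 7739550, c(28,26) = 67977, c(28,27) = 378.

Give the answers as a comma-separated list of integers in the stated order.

1122686019, 11921175

row 29: T[29][25]=28·7739550+626334345=843041745  T[29][26]=28·67977+7739550=9642906  T[29][27]=28·378+67977=78561
row 30: T[30][26]=29·9642906+843041745=1122686019  T[30][27]=29·78561+9642906=11921175
Read c(30,26) = 1122686019, c(30,27) = 11921175.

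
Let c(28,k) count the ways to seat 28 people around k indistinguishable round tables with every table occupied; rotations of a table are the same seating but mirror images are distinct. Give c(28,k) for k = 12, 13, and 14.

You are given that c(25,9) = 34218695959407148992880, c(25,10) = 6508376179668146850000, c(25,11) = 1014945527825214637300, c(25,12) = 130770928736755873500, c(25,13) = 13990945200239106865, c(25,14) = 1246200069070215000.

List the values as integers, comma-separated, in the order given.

r26: T_26,10=25×6508376179668146850000+34218695959407148992880=196928100451110820242880; T_26,11=25×1014945527825214637300+6508376179668146850000=31882014375298512782500; T_26,12=25×130770928736755873500+1014945527825214637300=4284218746244111474800; T_26,13=25×13990945200239106865+130770928736755873500=480544558742733545125; T_26,14=25×1246200069070215000+13990945200239106865=45145946926994481865
r27: T_27,11=26×31882014375298512782500+196928100451110820242880=1025860474208872152587880; T_27,12=26×4284218746244111474800+31882014375298512782500=143271701777645411127300; T_27,13=26×480544558742733545125+4284218746244111474800=16778377273555183648050; T_27,14=26×45145946926994481865+480544558742733545125=1654339178844590073615
r28: T_28,12=27×143271701777645411127300+1025860474208872152587880=4894196422205298253024980; T_28,13=27×16778377273555183648050+143271701777645411127300=596287888163635369624650; T_28,14=27×1654339178844590073615+16778377273555183648050=61445535102359115635655
Read c(28,12) = 4894196422205298253024980, c(28,13) = 596287888163635369624650, c(28,14) = 61445535102359115635655.

4894196422205298253024980, 596287888163635369624650, 61445535102359115635655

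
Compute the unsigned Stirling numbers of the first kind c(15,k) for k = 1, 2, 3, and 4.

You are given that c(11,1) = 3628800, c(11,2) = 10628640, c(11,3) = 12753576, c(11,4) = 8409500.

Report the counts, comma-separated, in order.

r12: T_12,1=11×3628800+0=39916800; T_12,2=11×10628640+3628800=120543840; T_12,3=11×12753576+10628640=150917976; T_12,4=11×8409500+12753576=105258076
r13: T_13,1=12×39916800+0=479001600; T_13,2=12×120543840+39916800=1486442880; T_13,3=12×150917976+120543840=1931559552; T_13,4=12×105258076+150917976=1414014888
r14: T_14,1=13×479001600+0=6227020800; T_14,2=13×1486442880+479001600=19802759040; T_14,3=13×1931559552+1486442880=26596717056; T_14,4=13×1414014888+1931559552=20313753096
r15: T_15,1=14×6227020800+0=87178291200; T_15,2=14×19802759040+6227020800=283465647360; T_15,3=14×26596717056+19802759040=392156797824; T_15,4=14×20313753096+26596717056=310989260400
Read c(15,1) = 87178291200, c(15,2) = 283465647360, c(15,3) = 392156797824, c(15,4) = 310989260400.

87178291200, 283465647360, 392156797824, 310989260400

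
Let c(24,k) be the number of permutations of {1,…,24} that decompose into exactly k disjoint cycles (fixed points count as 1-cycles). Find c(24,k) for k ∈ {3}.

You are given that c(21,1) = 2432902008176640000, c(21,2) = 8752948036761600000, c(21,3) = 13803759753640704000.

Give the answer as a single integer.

row 22: T[22][1]=21·2432902008176640000+0=51090942171709440000  T[22][2]=21·8752948036761600000+2432902008176640000=186244810780170240000  T[22][3]=21·13803759753640704000+8752948036761600000=298631902863216384000
row 23: T[23][2]=22·186244810780170240000+51090942171709440000=4148476779335454720000  T[23][3]=22·298631902863216384000+186244810780170240000=6756146673770930688000
row 24: T[24][3]=23·6756146673770930688000+4148476779335454720000=159539850276066860544000
Read c(24,3) = 159539850276066860544000.

159539850276066860544000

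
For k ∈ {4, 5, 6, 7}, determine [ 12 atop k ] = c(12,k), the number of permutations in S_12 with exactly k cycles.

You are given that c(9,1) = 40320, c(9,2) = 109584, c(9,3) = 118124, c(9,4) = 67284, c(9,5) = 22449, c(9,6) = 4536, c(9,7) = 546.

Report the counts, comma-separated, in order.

105258076, 45995730, 13339535, 2637558

[10] T[10,2]:9*109584+40320=1026576 · T[10,3]:9*118124+109584=1172700 · T[10,4]:9*67284+118124=723680 · T[10,5]:9*22449+67284=269325 · T[10,6]:9*4536+22449=63273 · T[10,7]:9*546+4536=9450
[11] T[11,3]:10*1172700+1026576=12753576 · T[11,4]:10*723680+1172700=8409500 · T[11,5]:10*269325+723680=3416930 · T[11,6]:10*63273+269325=902055 · T[11,7]:10*9450+63273=157773
[12] T[12,4]:11*8409500+12753576=105258076 · T[12,5]:11*3416930+8409500=45995730 · T[12,6]:11*902055+3416930=13339535 · T[12,7]:11*157773+902055=2637558
Read c(12,4) = 105258076, c(12,5) = 45995730, c(12,6) = 13339535, c(12,7) = 2637558.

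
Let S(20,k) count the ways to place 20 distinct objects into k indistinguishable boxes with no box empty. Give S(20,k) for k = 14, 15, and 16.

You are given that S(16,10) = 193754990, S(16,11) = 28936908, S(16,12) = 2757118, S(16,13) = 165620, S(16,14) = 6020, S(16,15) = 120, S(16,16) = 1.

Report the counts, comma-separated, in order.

6302524580, 452329200, 22350954

row 17: T[17][11]=11·28936908+193754990=512060978  T[17][12]=12·2757118+28936908=62022324  T[17][13]=13·165620+2757118=4910178  T[17][14]=14·6020+165620=249900  T[17][15]=15·120+6020=7820  T[17][16]=16·1+120=136
row 18: T[18][12]=12·62022324+512060978=1256328866  T[18][13]=13·4910178+62022324=125854638  T[18][14]=14·249900+4910178=8408778  T[18][15]=15·7820+249900=367200  T[18][16]=16·136+7820=9996
row 19: T[19][13]=13·125854638+1256328866=2892439160  T[19][14]=14·8408778+125854638=243577530  T[19][15]=15·367200+8408778=13916778  T[19][16]=16·9996+367200=527136
row 20: T[20][14]=14·243577530+2892439160=6302524580  T[20][15]=15·13916778+243577530=452329200  T[20][16]=16·527136+13916778=22350954
Read S(20,14) = 6302524580, S(20,15) = 452329200, S(20,16) = 22350954.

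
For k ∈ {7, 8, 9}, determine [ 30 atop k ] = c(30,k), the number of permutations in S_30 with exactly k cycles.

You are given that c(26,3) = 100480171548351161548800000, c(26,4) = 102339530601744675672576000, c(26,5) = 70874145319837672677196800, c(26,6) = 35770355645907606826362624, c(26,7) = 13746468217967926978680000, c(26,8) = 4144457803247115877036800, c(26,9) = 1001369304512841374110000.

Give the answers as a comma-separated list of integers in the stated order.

i=27: T(27,4)=100480171548351161548800000+26·102339530601744675672576000=2761307967193712729035776000 | T(27,5)=102339530601744675672576000+26·70874145319837672677196800=1945067308917524165279692800 | T(27,6)=70874145319837672677196800+26·35770355645907606826362624=1000903392113435450162625024 | T(27,7)=35770355645907606826362624+26·13746468217967926978680000=393178529313073708272042624 | T(27,8)=13746468217967926978680000+26·4144457803247115877036800=121502371102392939781636800 | T(27,9)=4144457803247115877036800+26·1001369304512841374110000=30180059720580991603896800
i=28: T(28,5)=2761307967193712729035776000+27·1945067308917524165279692800=55278125307966865191587481600 | T(28,6)=1945067308917524165279692800+27·1000903392113435450162625024=28969458895980281319670568448 | T(28,7)=1000903392113435450162625024+27·393178529313073708272042624=11616723683566425573507775872 | T(28,8)=393178529313073708272042624+27·121502371102392939781636800=3673742549077683082376236224 | T(28,9)=121502371102392939781636800+27·30180059720580991603896800=936363983558079713086850400
i=29: T(29,6)=55278125307966865191587481600+28·28969458895980281319670568448=866422974395414742142363398144 | T(29,7)=28969458895980281319670568448+28·11616723683566425573507775872=354237722035840197377888292864 | T(29,8)=11616723683566425573507775872+28·3673742549077683082376236224=114481515057741551880042390144 | T(29,9)=3673742549077683082376236224+28·936363983558079713086850400=29891934088703915048808047424
i=30: T(30,7)=866422974395414742142363398144+29·354237722035840197377888292864=11139316913434780466101123891200 | T(30,8)=354237722035840197377888292864+29·114481515057741551880042390144=3674201658710345201899117607040 | T(30,9)=114481515057741551880042390144+29·29891934088703915048808047424=981347603630155088295475765440
Read c(30,7) = 11139316913434780466101123891200, c(30,8) = 3674201658710345201899117607040, c(30,9) = 981347603630155088295475765440.

11139316913434780466101123891200, 3674201658710345201899117607040, 981347603630155088295475765440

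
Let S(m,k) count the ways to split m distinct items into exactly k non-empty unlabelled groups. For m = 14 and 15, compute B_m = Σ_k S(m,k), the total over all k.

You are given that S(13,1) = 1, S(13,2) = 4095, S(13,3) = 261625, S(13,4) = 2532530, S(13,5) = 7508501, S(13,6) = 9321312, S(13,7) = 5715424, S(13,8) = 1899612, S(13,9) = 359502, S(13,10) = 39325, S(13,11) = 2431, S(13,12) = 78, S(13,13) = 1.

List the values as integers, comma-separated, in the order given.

190899322, 1382958545

r14: T_14,1=1×1+0=1; T_14,2=2×4095+1=8191; T_14,3=3×261625+4095=788970; T_14,4=4×2532530+261625=10391745; T_14,5=5×7508501+2532530=40075035; T_14,6=6×9321312+7508501=63436373; T_14,7=7×5715424+9321312=49329280; T_14,8=8×1899612+5715424=20912320; T_14,9=9×359502+1899612=5135130; T_14,10=10×39325+359502=752752; T_14,11=11×2431+39325=66066; T_14,12=12×78+2431=3367; T_14,13=13×1+78=91; T_14,14=14×0+1=1
r15: T_15,1=1×1+0=1; T_15,2=2×8191+1=16383; T_15,3=3×788970+8191=2375101; T_15,4=4×10391745+788970=42355950; T_15,5=5×40075035+10391745=210766920; T_15,6=6×63436373+40075035=420693273; T_15,7=7×49329280+63436373=408741333; T_15,8=8×20912320+49329280=216627840; T_15,9=9×5135130+20912320=67128490; T_15,10=10×752752+5135130=12662650; T_15,11=11×66066+752752=1479478; T_15,12=12×3367+66066=106470; T_15,13=13×91+3367=4550; T_15,14=14×1+91=105; T_15,15=15×0+1=1
B_14 = ΣS(14,k) = 1+8191+788970+10391745+40075035+63436373+49329280+20912320+5135130+752752+66066+3367+91+1 = 190899322
B_15 = ΣS(15,k) = 1+16383+2375101+42355950+210766920+420693273+408741333+216627840+67128490+12662650+1479478+106470+4550+105+1 = 1382958545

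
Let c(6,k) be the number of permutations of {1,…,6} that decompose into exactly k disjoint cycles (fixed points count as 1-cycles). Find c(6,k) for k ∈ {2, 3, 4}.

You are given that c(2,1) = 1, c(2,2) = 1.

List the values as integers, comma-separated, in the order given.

r3: T_3,1=2×1+0=2; T_3,2=2×1+1=3; T_3,3=2×0+1=1
r4: T_4,1=3×2+0=6; T_4,2=3×3+2=11; T_4,3=3×1+3=6; T_4,4=3×0+1=1
r5: T_5,1=4×6+0=24; T_5,2=4×11+6=50; T_5,3=4×6+11=35; T_5,4=4×1+6=10
r6: T_6,2=5×50+24=274; T_6,3=5×35+50=225; T_6,4=5×10+35=85
Read c(6,2) = 274, c(6,3) = 225, c(6,4) = 85.

274, 225, 85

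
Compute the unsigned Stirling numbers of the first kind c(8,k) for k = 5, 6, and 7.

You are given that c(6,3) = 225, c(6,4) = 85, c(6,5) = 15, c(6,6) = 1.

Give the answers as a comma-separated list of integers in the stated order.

@7  (7,4):85·6+225→735, (7,5):15·6+85→175, (7,6):1·6+15→21, (7,7):0·6+1→1
@8  (8,5):175·7+735→1960, (8,6):21·7+175→322, (8,7):1·7+21→28
Read c(8,5) = 1960, c(8,6) = 322, c(8,7) = 28.

1960, 322, 28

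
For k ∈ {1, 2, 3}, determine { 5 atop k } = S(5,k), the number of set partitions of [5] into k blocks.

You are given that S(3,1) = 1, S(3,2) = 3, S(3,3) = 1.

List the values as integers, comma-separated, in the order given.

@4  (4,1):1·1+0→1, (4,2):3·2+1→7, (4,3):1·3+3→6
@5  (5,1):1·1+0→1, (5,2):7·2+1→15, (5,3):6·3+7→25
Read S(5,1) = 1, S(5,2) = 15, S(5,3) = 25.

1, 15, 25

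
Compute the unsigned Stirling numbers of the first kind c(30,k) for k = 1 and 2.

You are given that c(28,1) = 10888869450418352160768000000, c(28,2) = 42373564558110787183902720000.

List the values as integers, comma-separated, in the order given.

[29] T[29,1]:28*10888869450418352160768000000+0=304888344611713860501504000000 · T[29,2]:28*42373564558110787183902720000+10888869450418352160768000000=1197348677077520393310044160000
[30] T[30,1]:29*304888344611713860501504000000+0=8841761993739701954543616000000 · T[30,2]:29*1197348677077520393310044160000+304888344611713860501504000000=35027999979859805266492784640000
Read c(30,1) = 8841761993739701954543616000000, c(30,2) = 35027999979859805266492784640000.

8841761993739701954543616000000, 35027999979859805266492784640000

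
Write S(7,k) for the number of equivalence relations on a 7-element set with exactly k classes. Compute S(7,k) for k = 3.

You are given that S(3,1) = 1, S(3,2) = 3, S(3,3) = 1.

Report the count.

[4] T[4,1]:1*1+0=1 · T[4,2]:2*3+1=7 · T[4,3]:3*1+3=6
[5] T[5,1]:1*1+0=1 · T[5,2]:2*7+1=15 · T[5,3]:3*6+7=25
[6] T[6,2]:2*15+1=31 · T[6,3]:3*25+15=90
[7] T[7,3]:3*90+31=301
Read S(7,3) = 301.

301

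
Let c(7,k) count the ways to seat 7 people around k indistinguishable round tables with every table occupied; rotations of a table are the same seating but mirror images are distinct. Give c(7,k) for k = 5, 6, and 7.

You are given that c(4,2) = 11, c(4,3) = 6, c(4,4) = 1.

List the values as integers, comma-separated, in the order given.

175, 21, 1

row 5: T[5][3]=4·6+11=35  T[5][4]=4·1+6=10  T[5][5]=4·0+1=1
row 6: T[6][4]=5·10+35=85  T[6][5]=5·1+10=15  T[6][6]=5·0+1=1
row 7: T[7][5]=6·15+85=175  T[7][6]=6·1+15=21  T[7][7]=6·0+1=1
Read c(7,5) = 175, c(7,6) = 21, c(7,7) = 1.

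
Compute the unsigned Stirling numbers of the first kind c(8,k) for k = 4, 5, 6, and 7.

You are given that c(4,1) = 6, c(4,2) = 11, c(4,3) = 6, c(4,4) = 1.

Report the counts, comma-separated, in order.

6769, 1960, 322, 28

r5: T_5,1=4×6+0=24; T_5,2=4×11+6=50; T_5,3=4×6+11=35; T_5,4=4×1+6=10; T_5,5=4×0+1=1
r6: T_6,2=5×50+24=274; T_6,3=5×35+50=225; T_6,4=5×10+35=85; T_6,5=5×1+10=15; T_6,6=5×0+1=1
r7: T_7,3=6×225+274=1624; T_7,4=6×85+225=735; T_7,5=6×15+85=175; T_7,6=6×1+15=21; T_7,7=6×0+1=1
r8: T_8,4=7×735+1624=6769; T_8,5=7×175+735=1960; T_8,6=7×21+175=322; T_8,7=7×1+21=28
Read c(8,4) = 6769, c(8,5) = 1960, c(8,6) = 322, c(8,7) = 28.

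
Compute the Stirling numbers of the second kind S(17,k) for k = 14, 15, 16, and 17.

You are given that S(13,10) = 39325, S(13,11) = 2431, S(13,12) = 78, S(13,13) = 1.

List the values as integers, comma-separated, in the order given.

249900, 7820, 136, 1

[14] T[14,11]:11*2431+39325=66066 · T[14,12]:12*78+2431=3367 · T[14,13]:13*1+78=91 · T[14,14]:14*0+1=1
[15] T[15,12]:12*3367+66066=106470 · T[15,13]:13*91+3367=4550 · T[15,14]:14*1+91=105 · T[15,15]:15*0+1=1
[16] T[16,13]:13*4550+106470=165620 · T[16,14]:14*105+4550=6020 · T[16,15]:15*1+105=120 · T[16,16]:16*0+1=1
[17] T[17,14]:14*6020+165620=249900 · T[17,15]:15*120+6020=7820 · T[17,16]:16*1+120=136 · T[17,17]:17*0+1=1
Read S(17,14) = 249900, S(17,15) = 7820, S(17,16) = 136, S(17,17) = 1.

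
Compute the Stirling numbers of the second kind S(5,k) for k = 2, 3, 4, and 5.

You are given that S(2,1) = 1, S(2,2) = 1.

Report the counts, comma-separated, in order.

i=3: T(3,1)=0+1·1=1 | T(3,2)=1+2·1=3 | T(3,3)=1+3·0=1
i=4: T(4,1)=0+1·1=1 | T(4,2)=1+2·3=7 | T(4,3)=3+3·1=6 | T(4,4)=1+4·0=1
i=5: T(5,2)=1+2·7=15 | T(5,3)=7+3·6=25 | T(5,4)=6+4·1=10 | T(5,5)=1+5·0=1
Read S(5,2) = 15, S(5,3) = 25, S(5,4) = 10, S(5,5) = 1.

15, 25, 10, 1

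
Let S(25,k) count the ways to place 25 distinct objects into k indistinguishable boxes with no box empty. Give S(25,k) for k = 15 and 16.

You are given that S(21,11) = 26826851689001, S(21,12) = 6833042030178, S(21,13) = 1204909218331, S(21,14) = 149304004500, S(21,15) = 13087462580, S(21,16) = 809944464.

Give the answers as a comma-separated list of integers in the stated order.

row 22: T[22][12]=12·6833042030178+26826851689001=108823356051137  T[22][13]=13·1204909218331+6833042030178=22496861868481  T[22][14]=14·149304004500+1204909218331=3295165281331  T[22][15]=15·13087462580+149304004500=345615943200  T[22][16]=16·809944464+13087462580=26046574004
row 23: T[23][13]=13·22496861868481+108823356051137=401282560341390  T[23][14]=14·3295165281331+22496861868481=68629175807115  T[23][15]=15·345615943200+3295165281331=8479404429331  T[23][16]=16·26046574004+345615943200=762361127264
row 24: T[24][14]=14·68629175807115+401282560341390=1362091021641000  T[24][15]=15·8479404429331+68629175807115=195820242247080  T[24][16]=16·762361127264+8479404429331=20677182465555
row 25: T[25][15]=15·195820242247080+1362091021641000=4299394655347200  T[25][16]=16·20677182465555+195820242247080=526655161695960
Read S(25,15) = 4299394655347200, S(25,16) = 526655161695960.

4299394655347200, 526655161695960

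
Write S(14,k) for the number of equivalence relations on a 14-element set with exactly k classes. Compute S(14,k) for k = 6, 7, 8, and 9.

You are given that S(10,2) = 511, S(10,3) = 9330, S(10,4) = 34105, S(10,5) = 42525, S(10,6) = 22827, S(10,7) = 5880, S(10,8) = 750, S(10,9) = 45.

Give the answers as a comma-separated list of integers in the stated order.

63436373, 49329280, 20912320, 5135130

r11: T_11,3=3×9330+511=28501; T_11,4=4×34105+9330=145750; T_11,5=5×42525+34105=246730; T_11,6=6×22827+42525=179487; T_11,7=7×5880+22827=63987; T_11,8=8×750+5880=11880; T_11,9=9×45+750=1155
r12: T_12,4=4×145750+28501=611501; T_12,5=5×246730+145750=1379400; T_12,6=6×179487+246730=1323652; T_12,7=7×63987+179487=627396; T_12,8=8×11880+63987=159027; T_12,9=9×1155+11880=22275
r13: T_13,5=5×1379400+611501=7508501; T_13,6=6×1323652+1379400=9321312; T_13,7=7×627396+1323652=5715424; T_13,8=8×159027+627396=1899612; T_13,9=9×22275+159027=359502
r14: T_14,6=6×9321312+7508501=63436373; T_14,7=7×5715424+9321312=49329280; T_14,8=8×1899612+5715424=20912320; T_14,9=9×359502+1899612=5135130
Read S(14,6) = 63436373, S(14,7) = 49329280, S(14,8) = 20912320, S(14,9) = 5135130.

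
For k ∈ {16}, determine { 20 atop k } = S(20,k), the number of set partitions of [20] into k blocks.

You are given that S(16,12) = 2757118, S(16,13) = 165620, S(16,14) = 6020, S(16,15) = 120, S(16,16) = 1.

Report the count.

22350954

[17] T[17,13]:13*165620+2757118=4910178 · T[17,14]:14*6020+165620=249900 · T[17,15]:15*120+6020=7820 · T[17,16]:16*1+120=136
[18] T[18,14]:14*249900+4910178=8408778 · T[18,15]:15*7820+249900=367200 · T[18,16]:16*136+7820=9996
[19] T[19,15]:15*367200+8408778=13916778 · T[19,16]:16*9996+367200=527136
[20] T[20,16]:16*527136+13916778=22350954
Read S(20,16) = 22350954.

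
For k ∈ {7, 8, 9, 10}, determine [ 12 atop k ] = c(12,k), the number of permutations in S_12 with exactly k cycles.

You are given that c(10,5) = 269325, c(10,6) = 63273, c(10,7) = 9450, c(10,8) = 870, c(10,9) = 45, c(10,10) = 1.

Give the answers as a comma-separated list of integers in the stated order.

r11: T_11,6=10×63273+269325=902055; T_11,7=10×9450+63273=157773; T_11,8=10×870+9450=18150; T_11,9=10×45+870=1320; T_11,10=10×1+45=55
r12: T_12,7=11×157773+902055=2637558; T_12,8=11×18150+157773=357423; T_12,9=11×1320+18150=32670; T_12,10=11×55+1320=1925
Read c(12,7) = 2637558, c(12,8) = 357423, c(12,9) = 32670, c(12,10) = 1925.

2637558, 357423, 32670, 1925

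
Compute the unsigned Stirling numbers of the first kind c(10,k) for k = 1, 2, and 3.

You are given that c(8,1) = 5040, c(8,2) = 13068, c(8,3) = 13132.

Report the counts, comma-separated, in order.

362880, 1026576, 1172700

@9  (9,1):5040·8+0→40320, (9,2):13068·8+5040→109584, (9,3):13132·8+13068→118124
@10  (10,1):40320·9+0→362880, (10,2):109584·9+40320→1026576, (10,3):118124·9+109584→1172700
Read c(10,1) = 362880, c(10,2) = 1026576, c(10,3) = 1172700.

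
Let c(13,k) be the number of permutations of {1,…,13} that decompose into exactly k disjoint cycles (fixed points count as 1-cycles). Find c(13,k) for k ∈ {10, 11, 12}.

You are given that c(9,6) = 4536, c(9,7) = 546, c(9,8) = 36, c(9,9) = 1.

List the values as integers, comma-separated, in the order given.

55770, 2717, 78

r10: T_10,7=9×546+4536=9450; T_10,8=9×36+546=870; T_10,9=9×1+36=45; T_10,10=9×0+1=1
r11: T_11,8=10×870+9450=18150; T_11,9=10×45+870=1320; T_11,10=10×1+45=55; T_11,11=10×0+1=1
r12: T_12,9=11×1320+18150=32670; T_12,10=11×55+1320=1925; T_12,11=11×1+55=66; T_12,12=11×0+1=1
r13: T_13,10=12×1925+32670=55770; T_13,11=12×66+1925=2717; T_13,12=12×1+66=78
Read c(13,10) = 55770, c(13,11) = 2717, c(13,12) = 78.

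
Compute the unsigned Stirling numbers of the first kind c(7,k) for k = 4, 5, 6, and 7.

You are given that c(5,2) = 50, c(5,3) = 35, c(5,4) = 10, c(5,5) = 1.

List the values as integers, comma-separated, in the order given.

[6] T[6,3]:5*35+50=225 · T[6,4]:5*10+35=85 · T[6,5]:5*1+10=15 · T[6,6]:5*0+1=1
[7] T[7,4]:6*85+225=735 · T[7,5]:6*15+85=175 · T[7,6]:6*1+15=21 · T[7,7]:6*0+1=1
Read c(7,4) = 735, c(7,5) = 175, c(7,6) = 21, c(7,7) = 1.

735, 175, 21, 1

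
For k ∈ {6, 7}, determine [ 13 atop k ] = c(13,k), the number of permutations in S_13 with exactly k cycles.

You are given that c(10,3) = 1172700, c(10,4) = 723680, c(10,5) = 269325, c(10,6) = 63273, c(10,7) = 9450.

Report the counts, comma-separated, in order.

206070150, 44990231

i=11: T(11,4)=1172700+10·723680=8409500 | T(11,5)=723680+10·269325=3416930 | T(11,6)=269325+10·63273=902055 | T(11,7)=63273+10·9450=157773
i=12: T(12,5)=8409500+11·3416930=45995730 | T(12,6)=3416930+11·902055=13339535 | T(12,7)=902055+11·157773=2637558
i=13: T(13,6)=45995730+12·13339535=206070150 | T(13,7)=13339535+12·2637558=44990231
Read c(13,6) = 206070150, c(13,7) = 44990231.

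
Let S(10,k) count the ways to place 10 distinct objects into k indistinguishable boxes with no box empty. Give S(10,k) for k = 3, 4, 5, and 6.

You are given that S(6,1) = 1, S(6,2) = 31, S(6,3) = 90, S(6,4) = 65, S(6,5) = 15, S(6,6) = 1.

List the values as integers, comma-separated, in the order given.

i=7: T(7,1)=0+1·1=1 | T(7,2)=1+2·31=63 | T(7,3)=31+3·90=301 | T(7,4)=90+4·65=350 | T(7,5)=65+5·15=140 | T(7,6)=15+6·1=21
i=8: T(8,1)=0+1·1=1 | T(8,2)=1+2·63=127 | T(8,3)=63+3·301=966 | T(8,4)=301+4·350=1701 | T(8,5)=350+5·140=1050 | T(8,6)=140+6·21=266
i=9: T(9,2)=1+2·127=255 | T(9,3)=127+3·966=3025 | T(9,4)=966+4·1701=7770 | T(9,5)=1701+5·1050=6951 | T(9,6)=1050+6·266=2646
i=10: T(10,3)=255+3·3025=9330 | T(10,4)=3025+4·7770=34105 | T(10,5)=7770+5·6951=42525 | T(10,6)=6951+6·2646=22827
Read S(10,3) = 9330, S(10,4) = 34105, S(10,5) = 42525, S(10,6) = 22827.

9330, 34105, 42525, 22827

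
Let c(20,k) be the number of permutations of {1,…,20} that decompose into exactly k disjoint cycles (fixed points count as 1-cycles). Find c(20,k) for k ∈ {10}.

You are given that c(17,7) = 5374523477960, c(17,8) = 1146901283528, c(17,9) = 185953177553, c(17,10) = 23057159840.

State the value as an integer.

row 18: T[18][8]=17·1146901283528+5374523477960=24871845297936  T[18][9]=17·185953177553+1146901283528=4308105301929  T[18][10]=17·23057159840+185953177553=577924894833
row 19: T[19][9]=18·4308105301929+24871845297936=102417740732658  T[19][10]=18·577924894833+4308105301929=14710753408923
row 20: T[20][10]=19·14710753408923+102417740732658=381922055502195
Read c(20,10) = 381922055502195.

381922055502195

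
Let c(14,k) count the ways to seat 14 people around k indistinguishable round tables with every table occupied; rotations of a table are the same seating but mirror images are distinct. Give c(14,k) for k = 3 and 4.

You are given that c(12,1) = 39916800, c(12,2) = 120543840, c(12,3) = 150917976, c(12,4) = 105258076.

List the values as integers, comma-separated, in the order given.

@13  (13,2):120543840·12+39916800→1486442880, (13,3):150917976·12+120543840→1931559552, (13,4):105258076·12+150917976→1414014888
@14  (14,3):1931559552·13+1486442880→26596717056, (14,4):1414014888·13+1931559552→20313753096
Read c(14,3) = 26596717056, c(14,4) = 20313753096.

26596717056, 20313753096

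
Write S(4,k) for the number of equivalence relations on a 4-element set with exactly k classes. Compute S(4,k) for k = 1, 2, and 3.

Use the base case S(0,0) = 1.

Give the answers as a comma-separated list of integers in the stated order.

1, 7, 6

r1: T_1,1=1×0+1=1
r2: T_2,1=1×1+0=1; T_2,2=2×0+1=1
r3: T_3,1=1×1+0=1; T_3,2=2×1+1=3; T_3,3=3×0+1=1
r4: T_4,1=1×1+0=1; T_4,2=2×3+1=7; T_4,3=3×1+3=6
Read S(4,1) = 1, S(4,2) = 7, S(4,3) = 6.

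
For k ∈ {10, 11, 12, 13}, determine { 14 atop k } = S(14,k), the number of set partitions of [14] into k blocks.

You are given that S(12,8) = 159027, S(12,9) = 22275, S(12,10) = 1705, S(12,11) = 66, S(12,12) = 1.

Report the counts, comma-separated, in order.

i=13: T(13,9)=159027+9·22275=359502 | T(13,10)=22275+10·1705=39325 | T(13,11)=1705+11·66=2431 | T(13,12)=66+12·1=78 | T(13,13)=1+13·0=1
i=14: T(14,10)=359502+10·39325=752752 | T(14,11)=39325+11·2431=66066 | T(14,12)=2431+12·78=3367 | T(14,13)=78+13·1=91
Read S(14,10) = 752752, S(14,11) = 66066, S(14,12) = 3367, S(14,13) = 91.

752752, 66066, 3367, 91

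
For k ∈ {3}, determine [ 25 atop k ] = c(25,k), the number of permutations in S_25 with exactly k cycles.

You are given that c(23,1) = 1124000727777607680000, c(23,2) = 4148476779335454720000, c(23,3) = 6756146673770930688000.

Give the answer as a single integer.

i=24: T(24,2)=1124000727777607680000+23·4148476779335454720000=96538966652493066240000 | T(24,3)=4148476779335454720000+23·6756146673770930688000=159539850276066860544000
i=25: T(25,3)=96538966652493066240000+24·159539850276066860544000=3925495373278097719296000
Read c(25,3) = 3925495373278097719296000.

3925495373278097719296000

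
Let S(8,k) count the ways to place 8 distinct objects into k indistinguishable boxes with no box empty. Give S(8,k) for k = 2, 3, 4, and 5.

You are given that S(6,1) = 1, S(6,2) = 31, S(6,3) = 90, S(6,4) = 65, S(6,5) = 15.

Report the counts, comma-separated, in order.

i=7: T(7,1)=0+1·1=1 | T(7,2)=1+2·31=63 | T(7,3)=31+3·90=301 | T(7,4)=90+4·65=350 | T(7,5)=65+5·15=140
i=8: T(8,2)=1+2·63=127 | T(8,3)=63+3·301=966 | T(8,4)=301+4·350=1701 | T(8,5)=350+5·140=1050
Read S(8,2) = 127, S(8,3) = 966, S(8,4) = 1701, S(8,5) = 1050.

127, 966, 1701, 1050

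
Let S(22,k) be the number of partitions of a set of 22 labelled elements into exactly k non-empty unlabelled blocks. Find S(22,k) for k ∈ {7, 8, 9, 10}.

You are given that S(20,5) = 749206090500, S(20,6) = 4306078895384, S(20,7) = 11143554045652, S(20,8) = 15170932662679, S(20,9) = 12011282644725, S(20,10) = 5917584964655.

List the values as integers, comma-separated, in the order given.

602762379967440, 1142399079991620, 1241963303533920, 835143799377954

r21: T_21,6=6×4306078895384+749206090500=26585679462804; T_21,7=7×11143554045652+4306078895384=82310957214948; T_21,8=8×15170932662679+11143554045652=132511015347084; T_21,9=9×12011282644725+15170932662679=123272476465204; T_21,10=10×5917584964655+12011282644725=71187132291275
r22: T_22,7=7×82310957214948+26585679462804=602762379967440; T_22,8=8×132511015347084+82310957214948=1142399079991620; T_22,9=9×123272476465204+132511015347084=1241963303533920; T_22,10=10×71187132291275+123272476465204=835143799377954
Read S(22,7) = 602762379967440, S(22,8) = 1142399079991620, S(22,9) = 1241963303533920, S(22,10) = 835143799377954.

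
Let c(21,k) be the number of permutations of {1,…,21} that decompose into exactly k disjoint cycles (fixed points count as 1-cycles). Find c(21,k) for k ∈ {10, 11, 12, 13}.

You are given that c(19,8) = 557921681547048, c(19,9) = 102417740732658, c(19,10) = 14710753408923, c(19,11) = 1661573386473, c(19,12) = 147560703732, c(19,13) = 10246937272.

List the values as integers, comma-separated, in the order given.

10142299865511450, 1307535010540395, 135585182899530, 11310276995381

@20  (20,9):102417740732658·19+557921681547048→2503858755467550, (20,10):14710753408923·19+102417740732658→381922055502195, (20,11):1661573386473·19+14710753408923→46280647751910, (20,12):147560703732·19+1661573386473→4465226757381, (20,13):10246937272·19+147560703732→342252511900
@21  (21,10):381922055502195·20+2503858755467550→10142299865511450, (21,11):46280647751910·20+381922055502195→1307535010540395, (21,12):4465226757381·20+46280647751910→135585182899530, (21,13):342252511900·20+4465226757381→11310276995381
Read c(21,10) = 10142299865511450, c(21,11) = 1307535010540395, c(21,12) = 135585182899530, c(21,13) = 11310276995381.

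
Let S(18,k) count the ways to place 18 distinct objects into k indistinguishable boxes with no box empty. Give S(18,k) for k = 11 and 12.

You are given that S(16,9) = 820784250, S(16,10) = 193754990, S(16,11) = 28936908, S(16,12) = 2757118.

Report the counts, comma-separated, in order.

@17  (17,10):193754990·10+820784250→2758334150, (17,11):28936908·11+193754990→512060978, (17,12):2757118·12+28936908→62022324
@18  (18,11):512060978·11+2758334150→8391004908, (18,12):62022324·12+512060978→1256328866
Read S(18,11) = 8391004908, S(18,12) = 1256328866.

8391004908, 1256328866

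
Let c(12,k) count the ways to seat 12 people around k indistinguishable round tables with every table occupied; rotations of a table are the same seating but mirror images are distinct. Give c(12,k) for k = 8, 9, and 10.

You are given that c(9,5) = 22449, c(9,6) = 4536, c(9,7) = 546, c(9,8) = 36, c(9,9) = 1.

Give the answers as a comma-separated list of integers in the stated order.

r10: T_10,6=9×4536+22449=63273; T_10,7=9×546+4536=9450; T_10,8=9×36+546=870; T_10,9=9×1+36=45; T_10,10=9×0+1=1
r11: T_11,7=10×9450+63273=157773; T_11,8=10×870+9450=18150; T_11,9=10×45+870=1320; T_11,10=10×1+45=55
r12: T_12,8=11×18150+157773=357423; T_12,9=11×1320+18150=32670; T_12,10=11×55+1320=1925
Read c(12,8) = 357423, c(12,9) = 32670, c(12,10) = 1925.

357423, 32670, 1925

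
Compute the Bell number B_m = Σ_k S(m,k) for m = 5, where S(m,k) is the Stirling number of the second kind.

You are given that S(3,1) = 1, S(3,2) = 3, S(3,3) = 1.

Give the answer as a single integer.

row 4: T[4][1]=1·1+0=1  T[4][2]=2·3+1=7  T[4][3]=3·1+3=6  T[4][4]=4·0+1=1
row 5: T[5][1]=1·1+0=1  T[5][2]=2·7+1=15  T[5][3]=3·6+7=25  T[5][4]=4·1+6=10  T[5][5]=5·0+1=1
B_5 = ΣS(5,k) = 1+15+25+10+1 = 52

52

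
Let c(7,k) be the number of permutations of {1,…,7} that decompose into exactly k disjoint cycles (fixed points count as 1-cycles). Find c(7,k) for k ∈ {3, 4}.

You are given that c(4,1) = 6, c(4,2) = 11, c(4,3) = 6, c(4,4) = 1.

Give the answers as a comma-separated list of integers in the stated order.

1624, 735

[5] T[5,1]:4*6+0=24 · T[5,2]:4*11+6=50 · T[5,3]:4*6+11=35 · T[5,4]:4*1+6=10
[6] T[6,2]:5*50+24=274 · T[6,3]:5*35+50=225 · T[6,4]:5*10+35=85
[7] T[7,3]:6*225+274=1624 · T[7,4]:6*85+225=735
Read c(7,3) = 1624, c(7,4) = 735.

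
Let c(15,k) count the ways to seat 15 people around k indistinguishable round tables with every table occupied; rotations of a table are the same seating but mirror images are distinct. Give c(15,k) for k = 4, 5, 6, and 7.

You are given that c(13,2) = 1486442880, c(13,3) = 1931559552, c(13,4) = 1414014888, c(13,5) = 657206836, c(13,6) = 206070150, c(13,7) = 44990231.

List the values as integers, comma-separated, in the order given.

310989260400, 159721605680, 56663366760, 14409322928

row 14: T[14][3]=13·1931559552+1486442880=26596717056  T[14][4]=13·1414014888+1931559552=20313753096  T[14][5]=13·657206836+1414014888=9957703756  T[14][6]=13·206070150+657206836=3336118786  T[14][7]=13·44990231+206070150=790943153
row 15: T[15][4]=14·20313753096+26596717056=310989260400  T[15][5]=14·9957703756+20313753096=159721605680  T[15][6]=14·3336118786+9957703756=56663366760  T[15][7]=14·790943153+3336118786=14409322928
Read c(15,4) = 310989260400, c(15,5) = 159721605680, c(15,6) = 56663366760, c(15,7) = 14409322928.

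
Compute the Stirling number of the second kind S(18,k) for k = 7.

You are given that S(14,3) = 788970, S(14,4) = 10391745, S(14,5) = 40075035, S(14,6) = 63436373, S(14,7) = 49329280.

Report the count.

197462483400

row 15: T[15][4]=4·10391745+788970=42355950  T[15][5]=5·40075035+10391745=210766920  T[15][6]=6·63436373+40075035=420693273  T[15][7]=7·49329280+63436373=408741333
row 16: T[16][5]=5·210766920+42355950=1096190550  T[16][6]=6·420693273+210766920=2734926558  T[16][7]=7·408741333+420693273=3281882604
row 17: T[17][6]=6·2734926558+1096190550=17505749898  T[17][7]=7·3281882604+2734926558=25708104786
row 18: T[18][7]=7·25708104786+17505749898=197462483400
Read S(18,7) = 197462483400.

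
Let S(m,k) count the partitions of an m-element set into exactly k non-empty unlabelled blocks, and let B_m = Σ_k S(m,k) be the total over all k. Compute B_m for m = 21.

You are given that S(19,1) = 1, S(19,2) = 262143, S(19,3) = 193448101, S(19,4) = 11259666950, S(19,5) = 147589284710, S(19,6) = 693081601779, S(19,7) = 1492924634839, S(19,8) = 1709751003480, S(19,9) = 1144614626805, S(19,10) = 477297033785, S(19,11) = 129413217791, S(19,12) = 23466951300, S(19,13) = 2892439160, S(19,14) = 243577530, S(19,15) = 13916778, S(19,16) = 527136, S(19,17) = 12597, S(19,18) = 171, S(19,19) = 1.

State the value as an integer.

474869816156751

i=20: T(20,1)=0+1·1=1 | T(20,2)=1+2·262143=524287 | T(20,3)=262143+3·193448101=580606446 | T(20,4)=193448101+4·11259666950=45232115901 | T(20,5)=11259666950+5·147589284710=749206090500 | T(20,6)=147589284710+6·693081601779=4306078895384 | T(20,7)=693081601779+7·1492924634839=11143554045652 | T(20,8)=1492924634839+8·1709751003480=15170932662679 | T(20,9)=1709751003480+9·1144614626805=12011282644725 | T(20,10)=1144614626805+10·477297033785=5917584964655 | T(20,11)=477297033785+11·129413217791=1900842429486 | T(20,12)=129413217791+12·23466951300=411016633391 | T(20,13)=23466951300+13·2892439160=61068660380 | T(20,14)=2892439160+14·243577530=6302524580 | T(20,15)=243577530+15·13916778=452329200 | T(20,16)=13916778+16·527136=22350954 | T(20,17)=527136+17·12597=741285 | T(20,18)=12597+18·171=15675 | T(20,19)=171+19·1=190 | T(20,20)=1+20·0=1
i=21: T(21,1)=0+1·1=1 | T(21,2)=1+2·524287=1048575 | T(21,3)=524287+3·580606446=1742343625 | T(21,4)=580606446+4·45232115901=181509070050 | T(21,5)=45232115901+5·749206090500=3791262568401 | T(21,6)=749206090500+6·4306078895384=26585679462804 | T(21,7)=4306078895384+7·11143554045652=82310957214948 | T(21,8)=11143554045652+8·15170932662679=132511015347084 | T(21,9)=15170932662679+9·12011282644725=123272476465204 | T(21,10)=12011282644725+10·5917584964655=71187132291275 | T(21,11)=5917584964655+11·1900842429486=26826851689001 | T(21,12)=1900842429486+12·411016633391=6833042030178 | T(21,13)=411016633391+13·61068660380=1204909218331 | T(21,14)=61068660380+14·6302524580=149304004500 | T(21,15)=6302524580+15·452329200=13087462580 | T(21,16)=452329200+16·22350954=809944464 | T(21,17)=22350954+17·741285=34952799 | T(21,18)=741285+18·15675=1023435 | T(21,19)=15675+19·190=19285 | T(21,20)=190+20·1=210 | T(21,21)=1+21·0=1
B_21 = ΣS(21,k) = 1+1048575+1742343625+181509070050+3791262568401+26585679462804+82310957214948+132511015347084+123272476465204+71187132291275+26826851689001+6833042030178+1204909218331+149304004500+13087462580+809944464+34952799+1023435+19285+210+1 = 474869816156751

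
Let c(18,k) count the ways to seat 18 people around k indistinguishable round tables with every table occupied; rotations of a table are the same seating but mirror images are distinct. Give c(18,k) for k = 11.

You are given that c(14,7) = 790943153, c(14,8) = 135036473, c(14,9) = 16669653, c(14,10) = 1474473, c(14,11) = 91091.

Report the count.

60202693980

i=15: T(15,8)=790943153+14·135036473=2681453775 | T(15,9)=135036473+14·16669653=368411615 | T(15,10)=16669653+14·1474473=37312275 | T(15,11)=1474473+14·91091=2749747
i=16: T(16,9)=2681453775+15·368411615=8207628000 | T(16,10)=368411615+15·37312275=928095740 | T(16,11)=37312275+15·2749747=78558480
i=17: T(17,10)=8207628000+16·928095740=23057159840 | T(17,11)=928095740+16·78558480=2185031420
i=18: T(18,11)=23057159840+17·2185031420=60202693980
Read c(18,11) = 60202693980.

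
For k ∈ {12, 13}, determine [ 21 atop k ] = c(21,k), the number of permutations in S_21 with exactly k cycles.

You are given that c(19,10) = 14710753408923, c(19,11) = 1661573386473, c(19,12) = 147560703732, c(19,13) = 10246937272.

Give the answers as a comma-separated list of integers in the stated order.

135585182899530, 11310276995381

[20] T[20,11]:19*1661573386473+14710753408923=46280647751910 · T[20,12]:19*147560703732+1661573386473=4465226757381 · T[20,13]:19*10246937272+147560703732=342252511900
[21] T[21,12]:20*4465226757381+46280647751910=135585182899530 · T[21,13]:20*342252511900+4465226757381=11310276995381
Read c(21,12) = 135585182899530, c(21,13) = 11310276995381.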